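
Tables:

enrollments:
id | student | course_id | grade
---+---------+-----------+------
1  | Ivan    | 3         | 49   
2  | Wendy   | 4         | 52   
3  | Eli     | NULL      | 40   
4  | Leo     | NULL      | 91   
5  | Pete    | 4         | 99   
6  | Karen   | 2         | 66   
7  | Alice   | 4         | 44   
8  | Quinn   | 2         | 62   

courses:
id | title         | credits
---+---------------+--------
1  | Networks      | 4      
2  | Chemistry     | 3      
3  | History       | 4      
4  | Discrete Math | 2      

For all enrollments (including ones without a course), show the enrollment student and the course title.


LEFT JOIN keeps every row from enrollments (the left table); where course_id has no match in courses, the course columns become NULL. Walk through each enrollment:
  - enrollment 1 (Ivan): course_id=3 -> matches History
  - enrollment 2 (Wendy): course_id=4 -> matches Discrete Math
  - enrollment 3 (Eli): course_id=NULL, no match -> kept with NULL
  - enrollment 4 (Leo): course_id=NULL, no match -> kept with NULL
  - enrollment 5 (Pete): course_id=4 -> matches Discrete Math
  - enrollment 6 (Karen): course_id=2 -> matches Chemistry
  - enrollment 7 (Alice): course_id=4 -> matches Discrete Math
  - enrollment 8 (Quinn): course_id=2 -> matches Chemistry
All 8 rows appear; 2 have NULL course.

SQL:
SELECT a.student, b.title AS course
FROM enrollments a
LEFT JOIN courses b ON a.course_id = b.id

Result:
student | course       
--------+--------------
Ivan    | History      
Wendy   | Discrete Math
Eli     | NULL         
Leo     | NULL         
Pete    | Discrete Math
Karen   | Chemistry    
Alice   | Discrete Math
Quinn   | Chemistry    


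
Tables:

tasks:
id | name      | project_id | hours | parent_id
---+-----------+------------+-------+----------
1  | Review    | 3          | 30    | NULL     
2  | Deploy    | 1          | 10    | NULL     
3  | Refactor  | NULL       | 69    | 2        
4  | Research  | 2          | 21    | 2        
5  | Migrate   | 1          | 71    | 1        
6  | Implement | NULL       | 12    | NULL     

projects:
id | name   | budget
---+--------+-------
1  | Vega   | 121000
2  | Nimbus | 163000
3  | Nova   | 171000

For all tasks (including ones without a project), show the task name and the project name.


LEFT JOIN keeps every row from tasks (the left table); where project_id has no match in projects, the project columns become NULL. Walk through each task:
  - task 1 (Review): project_id=3 -> matches Nova
  - task 2 (Deploy): project_id=1 -> matches Vega
  - task 3 (Refactor): project_id=NULL, no match -> kept with NULL
  - task 4 (Research): project_id=2 -> matches Nimbus
  - task 5 (Migrate): project_id=1 -> matches Vega
  - task 6 (Implement): project_id=NULL, no match -> kept with NULL
All 6 rows appear; 2 have NULL project.

SQL:
SELECT a.name, b.name AS project
FROM tasks a
LEFT JOIN projects b ON a.project_id = b.id

Result:
name      | project
----------+--------
Review    | Nova   
Deploy    | Vega   
Refactor  | NULL   
Research  | Nimbus 
Migrate   | Vega   
Implement | NULL   


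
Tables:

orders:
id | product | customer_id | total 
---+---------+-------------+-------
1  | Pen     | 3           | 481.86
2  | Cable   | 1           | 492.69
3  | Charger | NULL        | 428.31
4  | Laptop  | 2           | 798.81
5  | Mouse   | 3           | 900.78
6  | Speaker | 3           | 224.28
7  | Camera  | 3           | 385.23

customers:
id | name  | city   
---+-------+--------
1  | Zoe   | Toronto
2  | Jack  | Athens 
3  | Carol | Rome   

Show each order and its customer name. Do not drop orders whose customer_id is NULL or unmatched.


LEFT JOIN keeps every row from orders (the left table); where customer_id has no match in customers, the customer columns become NULL. Walk through each order:
  - order 1 (Pen): customer_id=3 -> matches Carol
  - order 2 (Cable): customer_id=1 -> matches Zoe
  - order 3 (Charger): customer_id=NULL, no match -> kept with NULL
  - order 4 (Laptop): customer_id=2 -> matches Jack
  - order 5 (Mouse): customer_id=3 -> matches Carol
  - order 6 (Speaker): customer_id=3 -> matches Carol
  - order 7 (Camera): customer_id=3 -> matches Carol
All 7 rows appear; 1 has NULL customer.

SQL:
SELECT a.product, b.name AS customer
FROM orders a
LEFT JOIN customers b ON a.customer_id = b.id

Result:
product | customer
--------+---------
Pen     | Carol   
Cable   | Zoe     
Charger | NULL    
Laptop  | Jack    
Mouse   | Carol   
Speaker | Carol   
Camera  | Carol   


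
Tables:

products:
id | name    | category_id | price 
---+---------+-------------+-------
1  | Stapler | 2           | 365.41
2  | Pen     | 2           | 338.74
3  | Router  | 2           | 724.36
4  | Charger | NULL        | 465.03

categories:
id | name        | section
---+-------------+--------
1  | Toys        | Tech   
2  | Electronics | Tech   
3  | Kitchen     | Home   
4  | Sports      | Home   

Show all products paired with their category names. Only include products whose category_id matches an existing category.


INNER JOIN keeps only products rows whose category_id matches an id in categories. Walk through each product:
  - product 1 (Stapler): category_id=2 -> matches Electronics
  - product 2 (Pen): category_id=2 -> matches Electronics
  - product 3 (Router): category_id=2 -> matches Electronics
  - product 4 (Charger): category_id=NULL, no match -> dropped
So 1 of 4 rows is dropped.

SQL:
SELECT a.name, b.name AS category
FROM products a
INNER JOIN categories b ON a.category_id = b.id

Result:
name    | category   
--------+------------
Stapler | Electronics
Pen     | Electronics
Router  | Electronics


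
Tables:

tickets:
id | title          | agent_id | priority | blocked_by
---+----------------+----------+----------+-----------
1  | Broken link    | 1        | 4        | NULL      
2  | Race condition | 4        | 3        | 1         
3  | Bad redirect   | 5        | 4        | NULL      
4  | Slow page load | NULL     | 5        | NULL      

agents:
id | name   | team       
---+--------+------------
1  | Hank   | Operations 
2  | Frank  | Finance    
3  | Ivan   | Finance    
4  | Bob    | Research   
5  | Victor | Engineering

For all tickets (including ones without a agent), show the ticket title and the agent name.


LEFT JOIN keeps every row from tickets (the left table); where agent_id has no match in agents, the agent columns become NULL. Walk through each ticket:
  - ticket 1 (Broken link): agent_id=1 -> matches Hank
  - ticket 2 (Race condition): agent_id=4 -> matches Bob
  - ticket 3 (Bad redirect): agent_id=5 -> matches Victor
  - ticket 4 (Slow page load): agent_id=NULL, no match -> kept with NULL
All 4 rows appear; 1 has NULL agent.

SQL:
SELECT a.title, b.name AS agent
FROM tickets a
LEFT JOIN agents b ON a.agent_id = b.id

Result:
title          | agent 
---------------+-------
Broken link    | Hank  
Race condition | Bob   
Bad redirect   | Victor
Slow page load | NULL  


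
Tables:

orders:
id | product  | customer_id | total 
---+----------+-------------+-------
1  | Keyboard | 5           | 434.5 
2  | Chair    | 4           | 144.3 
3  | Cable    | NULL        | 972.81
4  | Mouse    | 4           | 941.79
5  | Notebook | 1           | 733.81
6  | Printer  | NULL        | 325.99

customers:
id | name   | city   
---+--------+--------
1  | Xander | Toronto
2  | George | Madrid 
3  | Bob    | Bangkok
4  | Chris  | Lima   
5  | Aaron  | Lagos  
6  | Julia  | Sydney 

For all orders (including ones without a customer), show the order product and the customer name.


LEFT JOIN keeps every row from orders (the left table); where customer_id has no match in customers, the customer columns become NULL. Walk through each order:
  - order 1 (Keyboard): customer_id=5 -> matches Aaron
  - order 2 (Chair): customer_id=4 -> matches Chris
  - order 3 (Cable): customer_id=NULL, no match -> kept with NULL
  - order 4 (Mouse): customer_id=4 -> matches Chris
  - order 5 (Notebook): customer_id=1 -> matches Xander
  - order 6 (Printer): customer_id=NULL, no match -> kept with NULL
All 6 rows appear; 2 have NULL customer.

SQL:
SELECT a.product, b.name AS customer
FROM orders a
LEFT JOIN customers b ON a.customer_id = b.id

Result:
product  | customer
---------+---------
Keyboard | Aaron   
Chair    | Chris   
Cable    | NULL    
Mouse    | Chris   
Notebook | Xander  
Printer  | NULL    


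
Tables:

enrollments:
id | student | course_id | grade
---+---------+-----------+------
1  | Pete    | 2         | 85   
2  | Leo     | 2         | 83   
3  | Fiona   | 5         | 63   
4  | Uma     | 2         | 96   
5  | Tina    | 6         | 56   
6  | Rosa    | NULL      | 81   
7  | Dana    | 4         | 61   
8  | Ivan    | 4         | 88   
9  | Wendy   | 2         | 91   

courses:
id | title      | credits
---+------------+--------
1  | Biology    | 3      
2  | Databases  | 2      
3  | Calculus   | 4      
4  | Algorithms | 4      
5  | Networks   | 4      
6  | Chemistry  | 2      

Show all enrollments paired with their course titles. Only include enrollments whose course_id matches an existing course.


INNER JOIN keeps only enrollments rows whose course_id matches an id in courses. Walk through each enrollment:
  - enrollment 1 (Pete): course_id=2 -> matches Databases
  - enrollment 2 (Leo): course_id=2 -> matches Databases
  - enrollment 3 (Fiona): course_id=5 -> matches Networks
  - enrollment 4 (Uma): course_id=2 -> matches Databases
  - enrollment 5 (Tina): course_id=6 -> matches Chemistry
  - enrollment 6 (Rosa): course_id=NULL, no match -> dropped
  - enrollment 7 (Dana): course_id=4 -> matches Algorithms
  - enrollment 8 (Ivan): course_id=4 -> matches Algorithms
  - enrollment 9 (Wendy): course_id=2 -> matches Databases
So 1 of 9 rows is dropped.

SQL:
SELECT a.student, b.title AS course
FROM enrollments a
INNER JOIN courses b ON a.course_id = b.id

Result:
student | course    
--------+-----------
Pete    | Databases 
Leo     | Databases 
Fiona   | Networks  
Uma     | Databases 
Tina    | Chemistry 
Dana    | Algorithms
Ivan    | Algorithms
Wendy   | Databases 


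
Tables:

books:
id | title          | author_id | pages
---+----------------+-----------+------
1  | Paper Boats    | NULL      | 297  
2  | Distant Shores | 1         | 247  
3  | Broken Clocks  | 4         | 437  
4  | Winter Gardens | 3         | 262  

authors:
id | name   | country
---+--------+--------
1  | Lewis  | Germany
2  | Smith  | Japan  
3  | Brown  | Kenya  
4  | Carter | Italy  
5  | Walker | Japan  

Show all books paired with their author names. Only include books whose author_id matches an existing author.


INNER JOIN keeps only books rows whose author_id matches an id in authors. Walk through each book:
  - book 1 (Paper Boats): author_id=NULL, no match -> dropped
  - book 2 (Distant Shores): author_id=1 -> matches Lewis
  - book 3 (Broken Clocks): author_id=4 -> matches Carter
  - book 4 (Winter Gardens): author_id=3 -> matches Brown
So 1 of 4 rows is dropped.

SQL:
SELECT a.title, b.name AS author
FROM books a
INNER JOIN authors b ON a.author_id = b.id

Result:
title          | author
---------------+-------
Distant Shores | Lewis 
Broken Clocks  | Carter
Winter Gardens | Brown 


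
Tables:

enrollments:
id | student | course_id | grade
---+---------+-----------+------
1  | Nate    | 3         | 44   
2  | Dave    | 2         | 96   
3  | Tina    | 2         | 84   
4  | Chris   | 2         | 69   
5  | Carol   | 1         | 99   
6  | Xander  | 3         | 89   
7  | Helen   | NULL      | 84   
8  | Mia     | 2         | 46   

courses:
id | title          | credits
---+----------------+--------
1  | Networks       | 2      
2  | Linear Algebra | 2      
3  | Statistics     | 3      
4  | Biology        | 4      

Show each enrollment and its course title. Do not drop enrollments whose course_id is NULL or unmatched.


LEFT JOIN keeps every row from enrollments (the left table); where course_id has no match in courses, the course columns become NULL. Walk through each enrollment:
  - enrollment 1 (Nate): course_id=3 -> matches Statistics
  - enrollment 2 (Dave): course_id=2 -> matches Linear Algebra
  - enrollment 3 (Tina): course_id=2 -> matches Linear Algebra
  - enrollment 4 (Chris): course_id=2 -> matches Linear Algebra
  - enrollment 5 (Carol): course_id=1 -> matches Networks
  - enrollment 6 (Xander): course_id=3 -> matches Statistics
  - enrollment 7 (Helen): course_id=NULL, no match -> kept with NULL
  - enrollment 8 (Mia): course_id=2 -> matches Linear Algebra
All 8 rows appear; 1 has NULL course.

SQL:
SELECT a.student, b.title AS course
FROM enrollments a
LEFT JOIN courses b ON a.course_id = b.id

Result:
student | course        
--------+---------------
Nate    | Statistics    
Dave    | Linear Algebra
Tina    | Linear Algebra
Chris   | Linear Algebra
Carol   | Networks      
Xander  | Statistics    
Helen   | NULL          
Mia     | Linear Algebra


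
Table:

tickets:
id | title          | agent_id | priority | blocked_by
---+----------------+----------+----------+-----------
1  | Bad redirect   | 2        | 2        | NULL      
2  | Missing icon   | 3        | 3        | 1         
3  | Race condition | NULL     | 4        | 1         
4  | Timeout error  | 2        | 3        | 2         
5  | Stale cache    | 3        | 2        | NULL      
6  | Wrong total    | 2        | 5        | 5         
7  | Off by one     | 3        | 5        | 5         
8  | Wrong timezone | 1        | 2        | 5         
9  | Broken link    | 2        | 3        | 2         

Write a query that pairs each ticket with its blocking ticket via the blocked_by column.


This is a self-join: tickets is joined to a second copy of itself, matching each row's blocked_by to another row's id. Use LEFT JOIN so rows with blocked_by=NULL are kept.
  - ticket 1 (Bad redirect): blocked_by=NULL -> NULL
  - ticket 2 (Missing icon): blocked_by=1 -> Bad redirect
  - ticket 3 (Race condition): blocked_by=1 -> Bad redirect
  - ticket 4 (Timeout error): blocked_by=2 -> Missing icon
  - ticket 5 (Stale cache): blocked_by=NULL -> NULL
  - ticket 6 (Wrong total): blocked_by=5 -> Stale cache
  - ticket 7 (Off by one): blocked_by=5 -> Stale cache
  - ticket 8 (Wrong timezone): blocked_by=5 -> Stale cache
  - ticket 9 (Broken link): blocked_by=2 -> Missing icon

SQL:
SELECT a.title AS item, b.title AS blocked_by
FROM tickets a
LEFT JOIN tickets b ON a.blocked_by = b.id

Result:
item           | blocked_by  
---------------+-------------
Bad redirect   | NULL        
Missing icon   | Bad redirect
Race condition | Bad redirect
Timeout error  | Missing icon
Stale cache    | NULL        
Wrong total    | Stale cache 
Off by one     | Stale cache 
Wrong timezone | Stale cache 
Broken link    | Missing icon


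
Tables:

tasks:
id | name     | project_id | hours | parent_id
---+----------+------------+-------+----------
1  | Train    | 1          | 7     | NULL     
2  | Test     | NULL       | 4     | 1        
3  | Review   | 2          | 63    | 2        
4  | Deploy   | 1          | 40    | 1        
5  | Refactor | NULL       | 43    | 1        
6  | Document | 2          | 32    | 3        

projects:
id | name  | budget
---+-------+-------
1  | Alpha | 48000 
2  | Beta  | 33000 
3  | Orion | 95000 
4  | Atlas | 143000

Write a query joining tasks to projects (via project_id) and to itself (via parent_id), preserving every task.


Two LEFT JOINs from the same base table tasks: one to projects via project_id, one to tasks itself via parent_id. Both are LEFT so every task is preserved.
Match against projects:
  - task 1 (Train): project_id=1 -> matches Alpha
  - task 2 (Test): project_id=NULL, no match -> kept with NULL
  - task 3 (Review): project_id=2 -> matches Beta
  - task 4 (Deploy): project_id=1 -> matches Alpha
  - task 5 (Refactor): project_id=NULL, no match -> kept with NULL
  - task 6 (Document): project_id=2 -> matches Beta
Match against tasks (self):
  - task 1 (Train): parent_id=NULL -> NULL
  - task 2 (Test): parent_id=1 -> Train
  - task 3 (Review): parent_id=2 -> Test
  - task 4 (Deploy): parent_id=1 -> Train
  - task 5 (Refactor): parent_id=1 -> Train
  - task 6 (Document): parent_id=3 -> Review

SQL:
SELECT a.name, b.name AS project, c.name AS parent
FROM tasks a
LEFT JOIN projects b ON a.project_id = b.id
LEFT JOIN tasks c ON a.parent_id = c.id

Result:
name     | project | parent
---------+---------+-------
Train    | Alpha   | NULL  
Test     | NULL    | Train 
Review   | Beta    | Test  
Deploy   | Alpha   | Train 
Refactor | NULL    | Train 
Document | Beta    | Review


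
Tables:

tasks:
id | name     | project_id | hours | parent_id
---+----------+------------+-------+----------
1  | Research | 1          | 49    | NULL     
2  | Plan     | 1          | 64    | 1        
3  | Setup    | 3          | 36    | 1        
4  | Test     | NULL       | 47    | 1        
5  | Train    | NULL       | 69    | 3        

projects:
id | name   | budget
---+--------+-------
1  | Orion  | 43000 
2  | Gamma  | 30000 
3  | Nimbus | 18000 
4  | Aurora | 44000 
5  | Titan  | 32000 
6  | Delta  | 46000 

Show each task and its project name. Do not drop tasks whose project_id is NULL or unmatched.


LEFT JOIN keeps every row from tasks (the left table); where project_id has no match in projects, the project columns become NULL. Walk through each task:
  - task 1 (Research): project_id=1 -> matches Orion
  - task 2 (Plan): project_id=1 -> matches Orion
  - task 3 (Setup): project_id=3 -> matches Nimbus
  - task 4 (Test): project_id=NULL, no match -> kept with NULL
  - task 5 (Train): project_id=NULL, no match -> kept with NULL
All 5 rows appear; 2 have NULL project.

SQL:
SELECT a.name, b.name AS project
FROM tasks a
LEFT JOIN projects b ON a.project_id = b.id

Result:
name     | project
---------+--------
Research | Orion  
Plan     | Orion  
Setup    | Nimbus 
Test     | NULL   
Train    | NULL   


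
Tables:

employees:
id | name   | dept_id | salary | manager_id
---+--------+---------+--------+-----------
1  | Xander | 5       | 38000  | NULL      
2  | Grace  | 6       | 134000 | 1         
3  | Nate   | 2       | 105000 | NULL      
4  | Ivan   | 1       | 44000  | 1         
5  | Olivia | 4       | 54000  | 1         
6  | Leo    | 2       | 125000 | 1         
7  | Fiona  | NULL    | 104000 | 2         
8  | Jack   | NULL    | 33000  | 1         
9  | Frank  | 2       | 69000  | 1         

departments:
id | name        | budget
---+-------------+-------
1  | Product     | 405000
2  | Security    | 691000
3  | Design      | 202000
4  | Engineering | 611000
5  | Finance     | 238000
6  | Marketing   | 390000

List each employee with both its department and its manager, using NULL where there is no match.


Two LEFT JOINs from the same base table employees: one to departments via dept_id, one to employees itself via manager_id. Both are LEFT so every employee is preserved.
Match against departments:
  - employee 1 (Xander): dept_id=5 -> matches Finance
  - employee 2 (Grace): dept_id=6 -> matches Marketing
  - employee 3 (Nate): dept_id=2 -> matches Security
  - employee 4 (Ivan): dept_id=1 -> matches Product
  - employee 5 (Olivia): dept_id=4 -> matches Engineering
  - employee 6 (Leo): dept_id=2 -> matches Security
  - employee 7 (Fiona): dept_id=NULL, no match -> kept with NULL
  - employee 8 (Jack): dept_id=NULL, no match -> kept with NULL
  - employee 9 (Frank): dept_id=2 -> matches Security
Match against employees (self):
  - employee 1 (Xander): manager_id=NULL -> NULL
  - employee 2 (Grace): manager_id=1 -> Xander
  - employee 3 (Nate): manager_id=NULL -> NULL
  - employee 4 (Ivan): manager_id=1 -> Xander
  - employee 5 (Olivia): manager_id=1 -> Xander
  - employee 6 (Leo): manager_id=1 -> Xander
  - employee 7 (Fiona): manager_id=2 -> Grace
  - employee 8 (Jack): manager_id=1 -> Xander
  - employee 9 (Frank): manager_id=1 -> Xander

SQL:
SELECT a.name, b.name AS department, c.name AS manager
FROM employees a
LEFT JOIN departments b ON a.dept_id = b.id
LEFT JOIN employees c ON a.manager_id = c.id

Result:
name   | department  | manager
-------+-------------+--------
Xander | Finance     | NULL   
Grace  | Marketing   | Xander 
Nate   | Security    | NULL   
Ivan   | Product     | Xander 
Olivia | Engineering | Xander 
Leo    | Security    | Xander 
Fiona  | NULL        | Grace  
Jack   | NULL        | Xander 
Frank  | Security    | Xander 


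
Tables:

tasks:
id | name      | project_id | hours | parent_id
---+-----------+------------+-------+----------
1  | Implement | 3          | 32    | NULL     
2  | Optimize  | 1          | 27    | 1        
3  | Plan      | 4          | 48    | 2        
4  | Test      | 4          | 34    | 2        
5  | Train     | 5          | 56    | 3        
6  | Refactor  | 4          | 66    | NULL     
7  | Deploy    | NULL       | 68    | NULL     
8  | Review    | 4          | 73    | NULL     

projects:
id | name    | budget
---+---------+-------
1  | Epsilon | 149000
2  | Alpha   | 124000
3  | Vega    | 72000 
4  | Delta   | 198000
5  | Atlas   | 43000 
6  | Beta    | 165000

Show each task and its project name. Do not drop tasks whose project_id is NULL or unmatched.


LEFT JOIN keeps every row from tasks (the left table); where project_id has no match in projects, the project columns become NULL. Walk through each task:
  - task 1 (Implement): project_id=3 -> matches Vega
  - task 2 (Optimize): project_id=1 -> matches Epsilon
  - task 3 (Plan): project_id=4 -> matches Delta
  - task 4 (Test): project_id=4 -> matches Delta
  - task 5 (Train): project_id=5 -> matches Atlas
  - task 6 (Refactor): project_id=4 -> matches Delta
  - task 7 (Deploy): project_id=NULL, no match -> kept with NULL
  - task 8 (Review): project_id=4 -> matches Delta
All 8 rows appear; 1 has NULL project.

SQL:
SELECT a.name, b.name AS project
FROM tasks a
LEFT JOIN projects b ON a.project_id = b.id

Result:
name      | project
----------+--------
Implement | Vega   
Optimize  | Epsilon
Plan      | Delta  
Test      | Delta  
Train     | Atlas  
Refactor  | Delta  
Deploy    | NULL   
Review    | Delta  


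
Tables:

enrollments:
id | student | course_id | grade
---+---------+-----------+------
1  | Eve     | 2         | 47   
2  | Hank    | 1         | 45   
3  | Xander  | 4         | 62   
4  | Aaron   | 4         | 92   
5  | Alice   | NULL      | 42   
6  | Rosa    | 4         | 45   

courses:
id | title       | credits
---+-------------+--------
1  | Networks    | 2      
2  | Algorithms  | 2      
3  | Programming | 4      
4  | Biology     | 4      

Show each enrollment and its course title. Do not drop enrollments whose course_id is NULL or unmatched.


LEFT JOIN keeps every row from enrollments (the left table); where course_id has no match in courses, the course columns become NULL. Walk through each enrollment:
  - enrollment 1 (Eve): course_id=2 -> matches Algorithms
  - enrollment 2 (Hank): course_id=1 -> matches Networks
  - enrollment 3 (Xander): course_id=4 -> matches Biology
  - enrollment 4 (Aaron): course_id=4 -> matches Biology
  - enrollment 5 (Alice): course_id=NULL, no match -> kept with NULL
  - enrollment 6 (Rosa): course_id=4 -> matches Biology
All 6 rows appear; 1 has NULL course.

SQL:
SELECT a.student, b.title AS course
FROM enrollments a
LEFT JOIN courses b ON a.course_id = b.id

Result:
student | course    
--------+-----------
Eve     | Algorithms
Hank    | Networks  
Xander  | Biology   
Aaron   | Biology   
Alice   | NULL      
Rosa    | Biology   


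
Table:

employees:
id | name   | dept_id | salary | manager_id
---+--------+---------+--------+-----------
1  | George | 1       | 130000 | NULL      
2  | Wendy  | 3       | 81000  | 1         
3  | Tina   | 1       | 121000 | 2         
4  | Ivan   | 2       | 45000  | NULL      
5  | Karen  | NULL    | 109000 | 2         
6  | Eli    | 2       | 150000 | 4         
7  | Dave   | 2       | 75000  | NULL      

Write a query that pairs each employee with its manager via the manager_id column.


This is a self-join: employees is joined to a second copy of itself, matching each row's manager_id to another row's id. Use LEFT JOIN so rows with manager_id=NULL are kept.
  - employee 1 (George): manager_id=NULL -> NULL
  - employee 2 (Wendy): manager_id=1 -> George
  - employee 3 (Tina): manager_id=2 -> Wendy
  - employee 4 (Ivan): manager_id=NULL -> NULL
  - employee 5 (Karen): manager_id=2 -> Wendy
  - employee 6 (Eli): manager_id=4 -> Ivan
  - employee 7 (Dave): manager_id=NULL -> NULL

SQL:
SELECT a.name AS item, b.name AS manager
FROM employees a
LEFT JOIN employees b ON a.manager_id = b.id

Result:
item   | manager
-------+--------
George | NULL   
Wendy  | George 
Tina   | Wendy  
Ivan   | NULL   
Karen  | Wendy  
Eli    | Ivan   
Dave   | NULL   


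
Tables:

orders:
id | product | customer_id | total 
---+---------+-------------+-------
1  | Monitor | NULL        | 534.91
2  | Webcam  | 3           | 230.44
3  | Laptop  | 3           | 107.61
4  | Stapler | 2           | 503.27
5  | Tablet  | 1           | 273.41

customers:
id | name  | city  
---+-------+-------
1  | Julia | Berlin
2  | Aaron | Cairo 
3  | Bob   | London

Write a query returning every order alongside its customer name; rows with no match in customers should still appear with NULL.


LEFT JOIN keeps every row from orders (the left table); where customer_id has no match in customers, the customer columns become NULL. Walk through each order:
  - order 1 (Monitor): customer_id=NULL, no match -> kept with NULL
  - order 2 (Webcam): customer_id=3 -> matches Bob
  - order 3 (Laptop): customer_id=3 -> matches Bob
  - order 4 (Stapler): customer_id=2 -> matches Aaron
  - order 5 (Tablet): customer_id=1 -> matches Julia
All 5 rows appear; 1 has NULL customer.

SQL:
SELECT a.product, b.name AS customer
FROM orders a
LEFT JOIN customers b ON a.customer_id = b.id

Result:
product | customer
--------+---------
Monitor | NULL    
Webcam  | Bob     
Laptop  | Bob     
Stapler | Aaron   
Tablet  | Julia   


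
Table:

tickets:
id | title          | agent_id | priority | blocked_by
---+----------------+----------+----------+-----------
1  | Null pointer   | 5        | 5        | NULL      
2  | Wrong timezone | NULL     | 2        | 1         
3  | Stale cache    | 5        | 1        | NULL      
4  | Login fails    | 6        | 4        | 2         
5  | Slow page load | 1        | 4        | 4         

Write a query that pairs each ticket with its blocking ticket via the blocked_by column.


This is a self-join: tickets is joined to a second copy of itself, matching each row's blocked_by to another row's id. Use LEFT JOIN so rows with blocked_by=NULL are kept.
  - ticket 1 (Null pointer): blocked_by=NULL -> NULL
  - ticket 2 (Wrong timezone): blocked_by=1 -> Null pointer
  - ticket 3 (Stale cache): blocked_by=NULL -> NULL
  - ticket 4 (Login fails): blocked_by=2 -> Wrong timezone
  - ticket 5 (Slow page load): blocked_by=4 -> Login fails

SQL:
SELECT a.title AS item, b.title AS blocked_by
FROM tickets a
LEFT JOIN tickets b ON a.blocked_by = b.id

Result:
item           | blocked_by    
---------------+---------------
Null pointer   | NULL          
Wrong timezone | Null pointer  
Stale cache    | NULL          
Login fails    | Wrong timezone
Slow page load | Login fails   


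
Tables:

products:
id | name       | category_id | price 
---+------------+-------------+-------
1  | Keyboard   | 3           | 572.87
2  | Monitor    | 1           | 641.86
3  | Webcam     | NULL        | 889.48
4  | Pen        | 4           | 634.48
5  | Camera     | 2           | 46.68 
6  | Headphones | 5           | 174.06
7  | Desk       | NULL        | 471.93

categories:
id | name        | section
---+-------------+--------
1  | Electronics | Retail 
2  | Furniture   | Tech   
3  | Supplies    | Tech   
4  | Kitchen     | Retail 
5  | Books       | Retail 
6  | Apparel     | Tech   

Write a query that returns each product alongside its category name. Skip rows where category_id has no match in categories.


INNER JOIN keeps only products rows whose category_id matches an id in categories. Walk through each product:
  - product 1 (Keyboard): category_id=3 -> matches Supplies
  - product 2 (Monitor): category_id=1 -> matches Electronics
  - product 3 (Webcam): category_id=NULL, no match -> dropped
  - product 4 (Pen): category_id=4 -> matches Kitchen
  - product 5 (Camera): category_id=2 -> matches Furniture
  - product 6 (Headphones): category_id=5 -> matches Books
  - product 7 (Desk): category_id=NULL, no match -> dropped
So 2 of 7 rows are dropped.

SQL:
SELECT a.name, b.name AS category
FROM products a
INNER JOIN categories b ON a.category_id = b.id

Result:
name       | category   
-----------+------------
Keyboard   | Supplies   
Monitor    | Electronics
Pen        | Kitchen    
Camera     | Furniture  
Headphones | Books      


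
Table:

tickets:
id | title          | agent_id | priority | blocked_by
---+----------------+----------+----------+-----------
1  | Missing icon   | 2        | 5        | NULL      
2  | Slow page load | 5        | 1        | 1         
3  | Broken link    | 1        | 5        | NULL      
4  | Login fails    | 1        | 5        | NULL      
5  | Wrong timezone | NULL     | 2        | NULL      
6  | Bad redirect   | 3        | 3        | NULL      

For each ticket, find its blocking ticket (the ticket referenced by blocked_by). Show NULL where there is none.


This is a self-join: tickets is joined to a second copy of itself, matching each row's blocked_by to another row's id. Use LEFT JOIN so rows with blocked_by=NULL are kept.
  - ticket 1 (Missing icon): blocked_by=NULL -> NULL
  - ticket 2 (Slow page load): blocked_by=1 -> Missing icon
  - ticket 3 (Broken link): blocked_by=NULL -> NULL
  - ticket 4 (Login fails): blocked_by=NULL -> NULL
  - ticket 5 (Wrong timezone): blocked_by=NULL -> NULL
  - ticket 6 (Bad redirect): blocked_by=NULL -> NULL

SQL:
SELECT a.title AS item, b.title AS blocked_by
FROM tickets a
LEFT JOIN tickets b ON a.blocked_by = b.id

Result:
item           | blocked_by  
---------------+-------------
Missing icon   | NULL        
Slow page load | Missing icon
Broken link    | NULL        
Login fails    | NULL        
Wrong timezone | NULL        
Bad redirect   | NULL        


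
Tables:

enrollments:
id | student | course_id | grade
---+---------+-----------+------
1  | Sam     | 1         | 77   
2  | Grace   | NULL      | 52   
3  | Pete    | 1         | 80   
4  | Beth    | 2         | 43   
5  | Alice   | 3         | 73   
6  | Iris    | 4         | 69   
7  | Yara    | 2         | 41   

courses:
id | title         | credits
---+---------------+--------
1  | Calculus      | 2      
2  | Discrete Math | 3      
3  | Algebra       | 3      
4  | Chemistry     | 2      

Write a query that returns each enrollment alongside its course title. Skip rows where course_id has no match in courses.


INNER JOIN keeps only enrollments rows whose course_id matches an id in courses. Walk through each enrollment:
  - enrollment 1 (Sam): course_id=1 -> matches Calculus
  - enrollment 2 (Grace): course_id=NULL, no match -> dropped
  - enrollment 3 (Pete): course_id=1 -> matches Calculus
  - enrollment 4 (Beth): course_id=2 -> matches Discrete Math
  - enrollment 5 (Alice): course_id=3 -> matches Algebra
  - enrollment 6 (Iris): course_id=4 -> matches Chemistry
  - enrollment 7 (Yara): course_id=2 -> matches Discrete Math
So 1 of 7 rows is dropped.

SQL:
SELECT a.student, b.title AS course
FROM enrollments a
INNER JOIN courses b ON a.course_id = b.id

Result:
student | course       
--------+--------------
Sam     | Calculus     
Pete    | Calculus     
Beth    | Discrete Math
Alice   | Algebra      
Iris    | Chemistry    
Yara    | Discrete Math


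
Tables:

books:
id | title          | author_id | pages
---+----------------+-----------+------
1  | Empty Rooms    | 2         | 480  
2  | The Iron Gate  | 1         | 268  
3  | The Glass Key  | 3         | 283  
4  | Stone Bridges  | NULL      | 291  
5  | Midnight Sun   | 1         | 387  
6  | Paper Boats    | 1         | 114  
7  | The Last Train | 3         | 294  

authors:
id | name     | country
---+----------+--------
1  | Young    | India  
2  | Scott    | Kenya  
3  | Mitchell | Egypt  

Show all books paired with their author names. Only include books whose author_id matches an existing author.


INNER JOIN keeps only books rows whose author_id matches an id in authors. Walk through each book:
  - book 1 (Empty Rooms): author_id=2 -> matches Scott
  - book 2 (The Iron Gate): author_id=1 -> matches Young
  - book 3 (The Glass Key): author_id=3 -> matches Mitchell
  - book 4 (Stone Bridges): author_id=NULL, no match -> dropped
  - book 5 (Midnight Sun): author_id=1 -> matches Young
  - book 6 (Paper Boats): author_id=1 -> matches Young
  - book 7 (The Last Train): author_id=3 -> matches Mitchell
So 1 of 7 rows is dropped.

SQL:
SELECT a.title, b.name AS author
FROM books a
INNER JOIN authors b ON a.author_id = b.id

Result:
title          | author  
---------------+---------
Empty Rooms    | Scott   
The Iron Gate  | Young   
The Glass Key  | Mitchell
Midnight Sun   | Young   
Paper Boats    | Young   
The Last Train | Mitchell


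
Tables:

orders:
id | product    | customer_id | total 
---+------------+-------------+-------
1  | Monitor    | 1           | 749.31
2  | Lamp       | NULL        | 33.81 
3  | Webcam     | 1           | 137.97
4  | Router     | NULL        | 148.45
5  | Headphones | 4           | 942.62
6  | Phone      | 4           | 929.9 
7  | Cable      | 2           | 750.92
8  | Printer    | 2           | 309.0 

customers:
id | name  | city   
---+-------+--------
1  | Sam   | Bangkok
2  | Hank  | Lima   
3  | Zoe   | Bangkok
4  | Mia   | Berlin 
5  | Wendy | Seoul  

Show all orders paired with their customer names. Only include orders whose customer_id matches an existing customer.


INNER JOIN keeps only orders rows whose customer_id matches an id in customers. Walk through each order:
  - order 1 (Monitor): customer_id=1 -> matches Sam
  - order 2 (Lamp): customer_id=NULL, no match -> dropped
  - order 3 (Webcam): customer_id=1 -> matches Sam
  - order 4 (Router): customer_id=NULL, no match -> dropped
  - order 5 (Headphones): customer_id=4 -> matches Mia
  - order 6 (Phone): customer_id=4 -> matches Mia
  - order 7 (Cable): customer_id=2 -> matches Hank
  - order 8 (Printer): customer_id=2 -> matches Hank
So 2 of 8 rows are dropped.

SQL:
SELECT a.product, b.name AS customer
FROM orders a
INNER JOIN customers b ON a.customer_id = b.id

Result:
product    | customer
-----------+---------
Monitor    | Sam     
Webcam     | Sam     
Headphones | Mia     
Phone      | Mia     
Cable      | Hank    
Printer    | Hank    


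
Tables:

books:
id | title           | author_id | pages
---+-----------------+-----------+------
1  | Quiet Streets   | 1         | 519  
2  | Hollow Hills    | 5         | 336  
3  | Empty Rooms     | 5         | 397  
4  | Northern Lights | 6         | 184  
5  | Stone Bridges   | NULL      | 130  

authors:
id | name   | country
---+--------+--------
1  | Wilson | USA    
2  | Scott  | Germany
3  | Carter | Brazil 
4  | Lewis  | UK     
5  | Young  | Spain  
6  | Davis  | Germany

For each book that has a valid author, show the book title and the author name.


INNER JOIN keeps only books rows whose author_id matches an id in authors. Walk through each book:
  - book 1 (Quiet Streets): author_id=1 -> matches Wilson
  - book 2 (Hollow Hills): author_id=5 -> matches Young
  - book 3 (Empty Rooms): author_id=5 -> matches Young
  - book 4 (Northern Lights): author_id=6 -> matches Davis
  - book 5 (Stone Bridges): author_id=NULL, no match -> dropped
So 1 of 5 rows is dropped.

SQL:
SELECT a.title, b.name AS author
FROM books a
INNER JOIN authors b ON a.author_id = b.id

Result:
title           | author
----------------+-------
Quiet Streets   | Wilson
Hollow Hills    | Young 
Empty Rooms     | Young 
Northern Lights | Davis 


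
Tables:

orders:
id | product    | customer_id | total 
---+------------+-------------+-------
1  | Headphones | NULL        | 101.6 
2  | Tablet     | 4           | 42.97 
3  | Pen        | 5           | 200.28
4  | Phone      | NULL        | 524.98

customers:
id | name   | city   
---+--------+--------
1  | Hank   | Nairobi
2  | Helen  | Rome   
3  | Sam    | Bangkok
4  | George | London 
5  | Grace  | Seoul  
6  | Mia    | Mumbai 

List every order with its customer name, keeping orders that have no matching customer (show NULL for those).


LEFT JOIN keeps every row from orders (the left table); where customer_id has no match in customers, the customer columns become NULL. Walk through each order:
  - order 1 (Headphones): customer_id=NULL, no match -> kept with NULL
  - order 2 (Tablet): customer_id=4 -> matches George
  - order 3 (Pen): customer_id=5 -> matches Grace
  - order 4 (Phone): customer_id=NULL, no match -> kept with NULL
All 4 rows appear; 2 have NULL customer.

SQL:
SELECT a.product, b.name AS customer
FROM orders a
LEFT JOIN customers b ON a.customer_id = b.id

Result:
product    | customer
-----------+---------
Headphones | NULL    
Tablet     | George  
Pen        | Grace   
Phone      | NULL    


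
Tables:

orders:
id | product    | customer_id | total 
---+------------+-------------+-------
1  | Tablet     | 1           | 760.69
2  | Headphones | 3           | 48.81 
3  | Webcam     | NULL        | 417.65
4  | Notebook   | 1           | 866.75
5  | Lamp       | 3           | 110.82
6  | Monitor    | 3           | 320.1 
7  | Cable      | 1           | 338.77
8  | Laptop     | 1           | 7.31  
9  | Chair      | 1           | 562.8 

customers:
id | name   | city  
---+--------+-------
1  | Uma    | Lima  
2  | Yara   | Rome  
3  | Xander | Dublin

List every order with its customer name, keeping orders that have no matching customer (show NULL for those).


LEFT JOIN keeps every row from orders (the left table); where customer_id has no match in customers, the customer columns become NULL. Walk through each order:
  - order 1 (Tablet): customer_id=1 -> matches Uma
  - order 2 (Headphones): customer_id=3 -> matches Xander
  - order 3 (Webcam): customer_id=NULL, no match -> kept with NULL
  - order 4 (Notebook): customer_id=1 -> matches Uma
  - order 5 (Lamp): customer_id=3 -> matches Xander
  - order 6 (Monitor): customer_id=3 -> matches Xander
  - order 7 (Cable): customer_id=1 -> matches Uma
  - order 8 (Laptop): customer_id=1 -> matches Uma
  - order 9 (Chair): customer_id=1 -> matches Uma
All 9 rows appear; 1 has NULL customer.

SQL:
SELECT a.product, b.name AS customer
FROM orders a
LEFT JOIN customers b ON a.customer_id = b.id

Result:
product    | customer
-----------+---------
Tablet     | Uma     
Headphones | Xander  
Webcam     | NULL    
Notebook   | Uma     
Lamp       | Xander  
Monitor    | Xander  
Cable      | Uma     
Laptop     | Uma     
Chair      | Uma     


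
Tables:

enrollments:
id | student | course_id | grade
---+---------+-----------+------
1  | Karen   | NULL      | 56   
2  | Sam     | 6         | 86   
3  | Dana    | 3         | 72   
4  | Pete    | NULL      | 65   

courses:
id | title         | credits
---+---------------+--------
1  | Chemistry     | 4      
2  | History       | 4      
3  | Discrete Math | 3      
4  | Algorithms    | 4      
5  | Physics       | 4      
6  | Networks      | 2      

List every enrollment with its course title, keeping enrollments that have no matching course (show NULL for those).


LEFT JOIN keeps every row from enrollments (the left table); where course_id has no match in courses, the course columns become NULL. Walk through each enrollment:
  - enrollment 1 (Karen): course_id=NULL, no match -> kept with NULL
  - enrollment 2 (Sam): course_id=6 -> matches Networks
  - enrollment 3 (Dana): course_id=3 -> matches Discrete Math
  - enrollment 4 (Pete): course_id=NULL, no match -> kept with NULL
All 4 rows appear; 2 have NULL course.

SQL:
SELECT a.student, b.title AS course
FROM enrollments a
LEFT JOIN courses b ON a.course_id = b.id

Result:
student | course       
--------+--------------
Karen   | NULL         
Sam     | Networks     
Dana    | Discrete Math
Pete    | NULL         


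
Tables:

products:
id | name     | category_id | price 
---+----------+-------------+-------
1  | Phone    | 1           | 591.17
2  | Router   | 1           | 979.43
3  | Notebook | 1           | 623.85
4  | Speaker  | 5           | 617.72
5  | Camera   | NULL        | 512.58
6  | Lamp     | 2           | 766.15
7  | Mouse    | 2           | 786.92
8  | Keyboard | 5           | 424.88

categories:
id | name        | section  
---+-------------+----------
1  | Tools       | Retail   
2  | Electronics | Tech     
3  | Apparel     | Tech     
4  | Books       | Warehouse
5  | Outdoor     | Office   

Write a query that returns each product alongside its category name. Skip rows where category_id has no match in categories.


INNER JOIN keeps only products rows whose category_id matches an id in categories. Walk through each product:
  - product 1 (Phone): category_id=1 -> matches Tools
  - product 2 (Router): category_id=1 -> matches Tools
  - product 3 (Notebook): category_id=1 -> matches Tools
  - product 4 (Speaker): category_id=5 -> matches Outdoor
  - product 5 (Camera): category_id=NULL, no match -> dropped
  - product 6 (Lamp): category_id=2 -> matches Electronics
  - product 7 (Mouse): category_id=2 -> matches Electronics
  - product 8 (Keyboard): category_id=5 -> matches Outdoor
So 1 of 8 rows is dropped.

SQL:
SELECT a.name, b.name AS category
FROM products a
INNER JOIN categories b ON a.category_id = b.id

Result:
name     | category   
---------+------------
Phone    | Tools      
Router   | Tools      
Notebook | Tools      
Speaker  | Outdoor    
Lamp     | Electronics
Mouse    | Electronics
Keyboard | Outdoor    
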